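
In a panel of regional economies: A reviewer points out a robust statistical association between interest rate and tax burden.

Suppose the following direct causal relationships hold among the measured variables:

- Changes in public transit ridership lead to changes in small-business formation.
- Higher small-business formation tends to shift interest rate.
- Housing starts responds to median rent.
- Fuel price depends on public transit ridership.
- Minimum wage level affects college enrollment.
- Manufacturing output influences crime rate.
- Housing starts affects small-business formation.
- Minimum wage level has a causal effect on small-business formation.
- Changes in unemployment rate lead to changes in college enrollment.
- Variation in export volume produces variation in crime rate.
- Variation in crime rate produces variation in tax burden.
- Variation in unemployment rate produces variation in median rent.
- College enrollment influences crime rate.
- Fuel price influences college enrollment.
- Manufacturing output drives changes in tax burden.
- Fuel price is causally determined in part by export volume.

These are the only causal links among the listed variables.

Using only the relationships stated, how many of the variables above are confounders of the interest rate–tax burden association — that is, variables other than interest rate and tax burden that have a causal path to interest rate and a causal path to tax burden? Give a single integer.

The common causes are: minimum wage level (to interest rate via minimum wage level → small-business formation → interest rate; to tax burden via minimum wage level → college enrollment → crime rate → tax burden); public transit ridership (to interest rate via public transit ridership → small-business formation → interest rate; to tax burden via public transit ridership → fuel price → college enrollment → crime rate → tax burden); unemployment rate (to interest rate via unemployment rate → median rent → housing starts → small-business formation → interest rate; to tax burden via unemployment rate → college enrollment → crime rate → tax burden).
Every other variable lacks a causal path to at least one of interest rate and tax burden.

3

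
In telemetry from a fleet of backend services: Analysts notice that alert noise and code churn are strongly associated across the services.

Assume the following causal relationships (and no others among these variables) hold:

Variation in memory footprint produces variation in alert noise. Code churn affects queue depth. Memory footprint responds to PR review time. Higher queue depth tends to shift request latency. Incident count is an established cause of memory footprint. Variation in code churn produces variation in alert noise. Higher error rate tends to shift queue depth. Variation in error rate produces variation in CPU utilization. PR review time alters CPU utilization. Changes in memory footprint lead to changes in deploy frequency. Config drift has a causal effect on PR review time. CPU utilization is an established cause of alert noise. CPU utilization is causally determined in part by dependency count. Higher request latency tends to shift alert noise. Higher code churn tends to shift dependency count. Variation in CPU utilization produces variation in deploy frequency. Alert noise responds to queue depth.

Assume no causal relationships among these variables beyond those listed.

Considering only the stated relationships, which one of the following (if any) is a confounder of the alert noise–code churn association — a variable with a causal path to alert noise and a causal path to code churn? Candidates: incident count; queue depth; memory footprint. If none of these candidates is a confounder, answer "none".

None of the listed candidates has causal paths to both alert noise and code churn in the stated relationships, so none is a common cause.

none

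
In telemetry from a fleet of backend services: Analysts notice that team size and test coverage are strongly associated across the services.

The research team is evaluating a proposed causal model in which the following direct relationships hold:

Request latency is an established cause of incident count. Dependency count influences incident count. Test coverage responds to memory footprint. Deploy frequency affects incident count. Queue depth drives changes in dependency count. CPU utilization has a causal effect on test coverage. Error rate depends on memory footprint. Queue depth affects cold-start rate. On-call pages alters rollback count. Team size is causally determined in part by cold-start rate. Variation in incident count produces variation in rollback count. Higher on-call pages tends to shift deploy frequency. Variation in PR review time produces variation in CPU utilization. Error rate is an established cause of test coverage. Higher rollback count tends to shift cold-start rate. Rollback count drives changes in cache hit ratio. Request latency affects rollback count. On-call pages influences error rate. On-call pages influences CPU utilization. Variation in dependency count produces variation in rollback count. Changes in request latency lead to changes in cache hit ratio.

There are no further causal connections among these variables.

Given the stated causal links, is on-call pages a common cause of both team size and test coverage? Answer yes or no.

yes

On-call pages has a causal path to team size (on-call pages → rollback count → cold-start rate → team size) and to test coverage (on-call pages → error rate → test coverage), so it is a common cause of both — a confounder.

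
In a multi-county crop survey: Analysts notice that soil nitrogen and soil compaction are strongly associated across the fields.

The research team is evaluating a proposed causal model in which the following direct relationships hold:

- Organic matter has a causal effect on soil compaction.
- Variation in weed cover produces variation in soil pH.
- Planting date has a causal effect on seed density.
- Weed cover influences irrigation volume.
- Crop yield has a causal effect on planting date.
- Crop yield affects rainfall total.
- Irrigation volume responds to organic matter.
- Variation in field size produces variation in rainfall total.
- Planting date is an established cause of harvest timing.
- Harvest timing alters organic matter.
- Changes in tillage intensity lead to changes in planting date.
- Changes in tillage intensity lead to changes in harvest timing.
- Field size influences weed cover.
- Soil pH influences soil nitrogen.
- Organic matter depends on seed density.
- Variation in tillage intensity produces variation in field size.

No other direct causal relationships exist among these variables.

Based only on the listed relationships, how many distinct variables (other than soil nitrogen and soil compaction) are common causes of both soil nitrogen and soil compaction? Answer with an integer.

The common causes are: tillage intensity (to soil nitrogen via tillage intensity → field size → weed cover → soil pH → soil nitrogen; to soil compaction via tillage intensity → harvest timing → organic matter → soil compaction).
Every other variable lacks a causal path to at least one of soil nitrogen and soil compaction.

1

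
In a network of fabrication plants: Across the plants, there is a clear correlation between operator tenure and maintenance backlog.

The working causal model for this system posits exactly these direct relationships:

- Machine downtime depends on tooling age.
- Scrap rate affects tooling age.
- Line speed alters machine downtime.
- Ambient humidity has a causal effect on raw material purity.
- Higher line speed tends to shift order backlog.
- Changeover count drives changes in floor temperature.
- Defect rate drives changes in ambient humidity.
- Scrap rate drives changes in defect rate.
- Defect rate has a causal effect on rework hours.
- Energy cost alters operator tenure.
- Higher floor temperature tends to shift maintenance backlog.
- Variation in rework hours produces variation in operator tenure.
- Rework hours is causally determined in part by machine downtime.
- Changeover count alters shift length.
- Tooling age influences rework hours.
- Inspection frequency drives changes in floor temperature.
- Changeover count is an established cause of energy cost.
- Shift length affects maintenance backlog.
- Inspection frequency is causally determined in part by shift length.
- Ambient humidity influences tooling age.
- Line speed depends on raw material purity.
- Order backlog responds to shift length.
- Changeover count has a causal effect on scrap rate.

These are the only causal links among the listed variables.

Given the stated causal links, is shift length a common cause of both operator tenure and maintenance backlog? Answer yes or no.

Shift length has no stated causal path to operator tenure. A confounder must cause both variables, so shift length does not qualify.

no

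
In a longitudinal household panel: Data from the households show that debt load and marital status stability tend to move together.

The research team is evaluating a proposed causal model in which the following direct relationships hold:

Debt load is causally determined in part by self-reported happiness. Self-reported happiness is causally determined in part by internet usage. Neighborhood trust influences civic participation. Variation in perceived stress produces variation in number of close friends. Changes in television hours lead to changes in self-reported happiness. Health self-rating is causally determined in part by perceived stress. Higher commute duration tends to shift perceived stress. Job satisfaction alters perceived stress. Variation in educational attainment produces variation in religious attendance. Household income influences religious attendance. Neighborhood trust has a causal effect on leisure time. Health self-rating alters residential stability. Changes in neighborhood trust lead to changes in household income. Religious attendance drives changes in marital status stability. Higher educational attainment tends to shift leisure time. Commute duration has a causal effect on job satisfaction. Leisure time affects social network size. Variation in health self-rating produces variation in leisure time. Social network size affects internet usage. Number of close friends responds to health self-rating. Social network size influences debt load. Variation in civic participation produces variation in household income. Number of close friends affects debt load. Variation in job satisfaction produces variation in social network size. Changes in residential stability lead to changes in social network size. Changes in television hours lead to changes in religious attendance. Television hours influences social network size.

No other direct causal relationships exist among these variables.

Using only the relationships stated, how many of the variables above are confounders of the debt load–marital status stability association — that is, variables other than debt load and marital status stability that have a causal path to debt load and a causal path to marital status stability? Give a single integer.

3

The common causes are: educational attainment (to debt load via educational attainment → leisure time → social network size → debt load; to marital status stability via educational attainment → religious attendance → marital status stability); neighborhood trust (to debt load via neighborhood trust → leisure time → social network size → debt load; to marital status stability via neighborhood trust → household income → religious attendance → marital status stability); television hours (to debt load via television hours → social network size → debt load; to marital status stability via television hours → religious attendance → marital status stability).
Every other variable lacks a causal path to at least one of debt load and marital status stability.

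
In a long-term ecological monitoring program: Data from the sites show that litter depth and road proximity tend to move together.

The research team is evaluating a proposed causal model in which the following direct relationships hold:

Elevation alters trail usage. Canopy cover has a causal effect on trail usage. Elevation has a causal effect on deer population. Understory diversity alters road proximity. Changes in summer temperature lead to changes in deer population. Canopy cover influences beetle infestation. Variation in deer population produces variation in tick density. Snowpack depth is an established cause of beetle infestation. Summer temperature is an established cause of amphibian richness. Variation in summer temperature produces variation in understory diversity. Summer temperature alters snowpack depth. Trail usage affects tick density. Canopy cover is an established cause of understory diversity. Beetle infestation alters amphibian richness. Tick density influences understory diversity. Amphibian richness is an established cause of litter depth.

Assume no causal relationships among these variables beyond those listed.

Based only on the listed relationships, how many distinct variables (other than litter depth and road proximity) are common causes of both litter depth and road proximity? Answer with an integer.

2

The common causes are: canopy cover (to litter depth via canopy cover → beetle infestation → amphibian richness → litter depth; to road proximity via canopy cover → understory diversity → road proximity); summer temperature (to litter depth via summer temperature → amphibian richness → litter depth; to road proximity via summer temperature → understory diversity → road proximity).
Every other variable lacks a causal path to at least one of litter depth and road proximity.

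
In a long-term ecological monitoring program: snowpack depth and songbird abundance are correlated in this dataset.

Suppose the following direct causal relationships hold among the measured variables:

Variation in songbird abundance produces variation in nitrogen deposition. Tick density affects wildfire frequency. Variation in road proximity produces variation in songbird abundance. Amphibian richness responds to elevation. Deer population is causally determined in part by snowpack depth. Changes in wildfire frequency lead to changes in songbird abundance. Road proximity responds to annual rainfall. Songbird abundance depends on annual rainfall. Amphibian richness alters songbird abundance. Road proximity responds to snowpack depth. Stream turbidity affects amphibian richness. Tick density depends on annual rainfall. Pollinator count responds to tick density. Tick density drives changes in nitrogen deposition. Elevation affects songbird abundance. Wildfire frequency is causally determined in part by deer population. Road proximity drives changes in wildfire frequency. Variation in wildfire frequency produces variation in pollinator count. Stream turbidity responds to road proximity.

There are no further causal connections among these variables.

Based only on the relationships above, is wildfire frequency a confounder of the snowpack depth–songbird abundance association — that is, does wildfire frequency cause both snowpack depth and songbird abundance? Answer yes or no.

no

Wildfire frequency has no stated causal path to snowpack depth. A confounder must cause both variables, so wildfire frequency does not qualify.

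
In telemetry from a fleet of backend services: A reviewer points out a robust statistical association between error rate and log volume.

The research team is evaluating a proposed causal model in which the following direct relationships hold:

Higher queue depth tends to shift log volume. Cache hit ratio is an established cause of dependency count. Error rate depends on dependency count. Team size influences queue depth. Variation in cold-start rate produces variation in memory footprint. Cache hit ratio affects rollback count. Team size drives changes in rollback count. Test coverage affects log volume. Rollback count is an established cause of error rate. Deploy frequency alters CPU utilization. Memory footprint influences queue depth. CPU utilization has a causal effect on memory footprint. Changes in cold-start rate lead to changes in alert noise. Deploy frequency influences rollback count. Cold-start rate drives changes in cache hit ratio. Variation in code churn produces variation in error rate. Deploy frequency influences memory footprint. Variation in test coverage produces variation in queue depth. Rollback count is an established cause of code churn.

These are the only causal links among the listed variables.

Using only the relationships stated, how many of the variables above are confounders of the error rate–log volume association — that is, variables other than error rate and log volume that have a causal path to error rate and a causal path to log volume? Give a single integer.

3

The common causes are: cold-start rate (to error rate via cold-start rate → cache hit ratio → dependency count → error rate; to log volume via cold-start rate → memory footprint → queue depth → log volume); deploy frequency (to error rate via deploy frequency → rollback count → error rate; to log volume via deploy frequency → memory footprint → queue depth → log volume); team size (to error rate via team size → rollback count → error rate; to log volume via team size → queue depth → log volume).
Every other variable lacks a causal path to at least one of error rate and log volume.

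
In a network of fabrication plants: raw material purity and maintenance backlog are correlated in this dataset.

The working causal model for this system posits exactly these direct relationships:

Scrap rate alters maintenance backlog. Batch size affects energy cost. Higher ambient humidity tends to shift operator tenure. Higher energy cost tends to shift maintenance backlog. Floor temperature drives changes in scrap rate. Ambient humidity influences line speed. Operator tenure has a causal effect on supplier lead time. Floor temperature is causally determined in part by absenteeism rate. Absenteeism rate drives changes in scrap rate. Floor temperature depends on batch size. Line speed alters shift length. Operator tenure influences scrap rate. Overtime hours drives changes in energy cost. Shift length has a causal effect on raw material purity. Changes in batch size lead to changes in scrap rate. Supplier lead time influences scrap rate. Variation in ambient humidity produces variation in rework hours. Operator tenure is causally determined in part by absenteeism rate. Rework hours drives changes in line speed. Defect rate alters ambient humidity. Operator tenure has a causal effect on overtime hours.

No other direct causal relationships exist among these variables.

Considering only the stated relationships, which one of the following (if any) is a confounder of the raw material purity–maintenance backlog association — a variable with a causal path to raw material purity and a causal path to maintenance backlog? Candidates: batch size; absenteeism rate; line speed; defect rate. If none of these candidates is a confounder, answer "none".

defect rate

Defect rate causes raw material purity (defect rate → ambient humidity → line speed → shift length → raw material purity) and also causes maintenance backlog (defect rate → ambient humidity → operator tenure → scrap rate → maintenance backlog); it is a common cause of both.
Each of the other candidates lacks a causal path to at least one of raw material purity and maintenance backlog, so they do not confound the relationship.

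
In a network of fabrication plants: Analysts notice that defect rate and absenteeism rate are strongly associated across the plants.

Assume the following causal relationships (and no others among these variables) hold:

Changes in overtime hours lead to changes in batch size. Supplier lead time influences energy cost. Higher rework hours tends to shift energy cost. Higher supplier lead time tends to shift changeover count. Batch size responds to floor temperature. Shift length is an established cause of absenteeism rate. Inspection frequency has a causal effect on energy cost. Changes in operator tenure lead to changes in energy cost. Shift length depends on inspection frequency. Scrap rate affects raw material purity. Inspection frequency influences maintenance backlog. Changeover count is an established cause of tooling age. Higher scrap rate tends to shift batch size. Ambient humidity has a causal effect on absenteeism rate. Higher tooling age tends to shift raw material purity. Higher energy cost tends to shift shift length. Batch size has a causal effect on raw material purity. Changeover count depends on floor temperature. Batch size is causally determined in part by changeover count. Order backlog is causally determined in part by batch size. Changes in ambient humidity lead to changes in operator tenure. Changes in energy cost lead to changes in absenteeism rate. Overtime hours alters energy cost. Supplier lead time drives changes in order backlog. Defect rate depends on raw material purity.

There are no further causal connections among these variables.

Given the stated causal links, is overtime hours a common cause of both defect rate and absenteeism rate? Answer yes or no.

Overtime hours has a causal path to defect rate (overtime hours → batch size → raw material purity → defect rate) and to absenteeism rate (overtime hours → energy cost → absenteeism rate), so it is a common cause of both — a confounder.

yes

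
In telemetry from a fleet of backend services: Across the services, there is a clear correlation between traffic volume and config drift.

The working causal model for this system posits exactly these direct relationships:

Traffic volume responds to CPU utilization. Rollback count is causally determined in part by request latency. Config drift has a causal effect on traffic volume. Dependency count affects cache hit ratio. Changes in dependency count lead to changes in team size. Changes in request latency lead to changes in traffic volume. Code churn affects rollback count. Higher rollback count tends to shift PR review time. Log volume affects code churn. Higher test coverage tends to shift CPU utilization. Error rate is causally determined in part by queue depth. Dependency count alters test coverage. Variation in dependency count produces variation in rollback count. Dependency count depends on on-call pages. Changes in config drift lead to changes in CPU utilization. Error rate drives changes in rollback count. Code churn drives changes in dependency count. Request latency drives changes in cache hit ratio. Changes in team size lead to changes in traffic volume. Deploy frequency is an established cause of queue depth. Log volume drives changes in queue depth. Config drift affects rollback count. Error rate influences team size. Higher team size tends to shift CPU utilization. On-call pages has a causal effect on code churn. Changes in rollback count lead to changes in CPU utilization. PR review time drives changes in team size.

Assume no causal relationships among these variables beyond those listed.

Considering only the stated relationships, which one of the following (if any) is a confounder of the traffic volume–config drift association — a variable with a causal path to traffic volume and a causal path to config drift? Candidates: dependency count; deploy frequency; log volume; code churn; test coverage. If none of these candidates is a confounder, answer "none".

None of the listed candidates has causal paths to both traffic volume and config drift in the stated relationships, so none is a common cause.

none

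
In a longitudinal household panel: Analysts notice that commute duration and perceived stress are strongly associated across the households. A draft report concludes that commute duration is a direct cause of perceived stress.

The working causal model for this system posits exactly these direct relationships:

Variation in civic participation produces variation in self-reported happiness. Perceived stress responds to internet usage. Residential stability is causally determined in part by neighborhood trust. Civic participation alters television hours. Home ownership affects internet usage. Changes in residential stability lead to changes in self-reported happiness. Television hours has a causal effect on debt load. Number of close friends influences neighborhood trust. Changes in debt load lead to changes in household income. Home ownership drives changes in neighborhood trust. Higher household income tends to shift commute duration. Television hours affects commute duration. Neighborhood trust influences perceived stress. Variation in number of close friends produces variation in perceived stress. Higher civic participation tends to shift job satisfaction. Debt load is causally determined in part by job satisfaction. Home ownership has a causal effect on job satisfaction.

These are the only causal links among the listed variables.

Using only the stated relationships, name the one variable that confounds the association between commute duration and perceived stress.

Home ownership has a causal path to commute duration (home ownership → job satisfaction → debt load → household income → commute duration) and a separate causal path to perceived stress (home ownership → internet usage → perceived stress), so it is a common cause of both.
No stated relationship gives commute duration a causal route to perceived stress, so the correlation is explained by the shared upstream cause rather than a direct effect.

home ownership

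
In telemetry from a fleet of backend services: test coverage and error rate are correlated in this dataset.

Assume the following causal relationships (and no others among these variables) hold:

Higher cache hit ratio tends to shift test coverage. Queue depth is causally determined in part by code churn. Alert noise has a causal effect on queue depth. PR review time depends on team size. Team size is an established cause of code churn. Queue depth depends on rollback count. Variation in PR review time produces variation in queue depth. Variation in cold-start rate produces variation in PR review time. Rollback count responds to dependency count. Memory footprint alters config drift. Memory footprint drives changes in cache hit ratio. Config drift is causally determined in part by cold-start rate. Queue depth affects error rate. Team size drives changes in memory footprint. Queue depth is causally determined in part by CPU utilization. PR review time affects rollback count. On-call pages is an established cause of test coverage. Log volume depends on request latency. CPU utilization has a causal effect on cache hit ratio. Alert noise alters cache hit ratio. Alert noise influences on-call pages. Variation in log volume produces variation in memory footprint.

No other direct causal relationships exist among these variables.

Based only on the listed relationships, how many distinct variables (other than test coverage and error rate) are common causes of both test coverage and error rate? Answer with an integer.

The common causes are: CPU utilization (to test coverage via CPU utilization → cache hit ratio → test coverage; to error rate via CPU utilization → queue depth → error rate); alert noise (to test coverage via alert noise → cache hit ratio → test coverage; to error rate via alert noise → queue depth → error rate); team size (to test coverage via team size → memory footprint → cache hit ratio → test coverage; to error rate via team size → code churn → queue depth → error rate).
Every other variable lacks a causal path to at least one of test coverage and error rate.

3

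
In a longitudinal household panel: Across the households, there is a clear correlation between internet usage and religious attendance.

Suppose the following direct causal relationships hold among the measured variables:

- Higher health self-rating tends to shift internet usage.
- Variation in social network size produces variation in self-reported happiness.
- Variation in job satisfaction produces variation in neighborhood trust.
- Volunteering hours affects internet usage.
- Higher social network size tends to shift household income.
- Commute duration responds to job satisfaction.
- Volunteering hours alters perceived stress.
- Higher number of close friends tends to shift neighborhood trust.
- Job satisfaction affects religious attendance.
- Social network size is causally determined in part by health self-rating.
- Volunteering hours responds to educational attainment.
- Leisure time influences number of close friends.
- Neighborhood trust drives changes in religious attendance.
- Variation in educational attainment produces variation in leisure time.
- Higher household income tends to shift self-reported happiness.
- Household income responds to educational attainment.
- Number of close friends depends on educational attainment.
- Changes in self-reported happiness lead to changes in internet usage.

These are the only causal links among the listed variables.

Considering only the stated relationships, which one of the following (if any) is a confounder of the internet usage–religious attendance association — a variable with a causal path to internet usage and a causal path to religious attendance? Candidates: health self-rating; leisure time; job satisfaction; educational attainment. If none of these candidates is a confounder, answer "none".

Educational attainment causes internet usage (educational attainment → volunteering hours → internet usage) and also causes religious attendance (educational attainment → number of close friends → neighborhood trust → religious attendance); it is a common cause of both.
Each of the other candidates lacks a causal path to at least one of internet usage and religious attendance, so they do not confound the relationship.

educational attainment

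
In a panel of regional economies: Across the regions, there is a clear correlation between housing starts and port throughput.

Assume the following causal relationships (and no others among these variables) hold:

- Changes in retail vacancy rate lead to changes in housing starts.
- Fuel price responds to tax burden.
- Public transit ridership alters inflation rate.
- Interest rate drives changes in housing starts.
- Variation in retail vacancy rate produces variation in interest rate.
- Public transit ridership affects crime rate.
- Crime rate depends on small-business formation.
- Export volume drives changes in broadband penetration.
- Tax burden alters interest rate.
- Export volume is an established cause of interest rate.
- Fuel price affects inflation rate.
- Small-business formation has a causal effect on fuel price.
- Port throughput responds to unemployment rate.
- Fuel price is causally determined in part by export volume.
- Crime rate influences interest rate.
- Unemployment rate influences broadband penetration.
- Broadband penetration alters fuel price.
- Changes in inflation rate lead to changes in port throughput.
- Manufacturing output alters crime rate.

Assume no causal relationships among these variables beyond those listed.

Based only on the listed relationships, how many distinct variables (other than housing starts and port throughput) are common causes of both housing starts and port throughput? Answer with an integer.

The common causes are: export volume (to housing starts via export volume → interest rate → housing starts; to port throughput via export volume → fuel price → inflation rate → port throughput); public transit ridership (to housing starts via public transit ridership → crime rate → interest rate → housing starts; to port throughput via public transit ridership → inflation rate → port throughput); small-business formation (to housing starts via small-business formation → crime rate → interest rate → housing starts; to port throughput via small-business formation → fuel price → inflation rate → port throughput); tax burden (to housing starts via tax burden → interest rate → housing starts; to port throughput via tax burden → fuel price → inflation rate → port throughput).
Every other variable lacks a causal path to at least one of housing starts and port throughput.

4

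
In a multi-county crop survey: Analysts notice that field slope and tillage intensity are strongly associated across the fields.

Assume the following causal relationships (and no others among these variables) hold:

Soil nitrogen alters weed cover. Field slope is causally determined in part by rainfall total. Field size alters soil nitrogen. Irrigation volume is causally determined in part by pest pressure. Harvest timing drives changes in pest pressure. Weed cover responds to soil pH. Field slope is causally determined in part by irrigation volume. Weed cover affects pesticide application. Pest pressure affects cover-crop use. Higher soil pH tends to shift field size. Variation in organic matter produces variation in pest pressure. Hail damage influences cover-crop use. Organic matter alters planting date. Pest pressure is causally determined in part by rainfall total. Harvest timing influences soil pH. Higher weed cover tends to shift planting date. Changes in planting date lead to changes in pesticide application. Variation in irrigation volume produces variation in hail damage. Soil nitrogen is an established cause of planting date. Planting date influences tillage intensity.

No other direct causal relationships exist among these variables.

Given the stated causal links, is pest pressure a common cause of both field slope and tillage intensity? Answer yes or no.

no

Pest pressure has no stated causal path to tillage intensity. A confounder must cause both variables, so pest pressure does not qualify.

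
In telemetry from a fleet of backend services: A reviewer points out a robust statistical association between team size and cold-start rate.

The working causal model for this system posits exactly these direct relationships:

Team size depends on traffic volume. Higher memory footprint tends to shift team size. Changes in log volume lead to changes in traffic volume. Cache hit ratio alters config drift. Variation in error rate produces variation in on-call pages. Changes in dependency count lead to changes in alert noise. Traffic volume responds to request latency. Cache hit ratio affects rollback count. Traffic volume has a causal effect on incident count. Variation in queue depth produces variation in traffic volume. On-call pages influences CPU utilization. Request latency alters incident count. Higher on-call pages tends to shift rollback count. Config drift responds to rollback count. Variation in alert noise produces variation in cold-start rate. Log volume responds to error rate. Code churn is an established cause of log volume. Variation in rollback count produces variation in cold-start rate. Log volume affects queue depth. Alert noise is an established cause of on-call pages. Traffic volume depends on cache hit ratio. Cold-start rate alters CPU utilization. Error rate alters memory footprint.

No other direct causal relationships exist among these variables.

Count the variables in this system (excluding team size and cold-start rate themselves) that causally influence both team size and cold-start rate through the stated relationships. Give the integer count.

2

The common causes are: cache hit ratio (to team size via cache hit ratio → traffic volume → team size; to cold-start rate via cache hit ratio → rollback count → cold-start rate); error rate (to team size via error rate → memory footprint → team size; to cold-start rate via error rate → on-call pages → rollback count → cold-start rate).
Every other variable lacks a causal path to at least one of team size and cold-start rate.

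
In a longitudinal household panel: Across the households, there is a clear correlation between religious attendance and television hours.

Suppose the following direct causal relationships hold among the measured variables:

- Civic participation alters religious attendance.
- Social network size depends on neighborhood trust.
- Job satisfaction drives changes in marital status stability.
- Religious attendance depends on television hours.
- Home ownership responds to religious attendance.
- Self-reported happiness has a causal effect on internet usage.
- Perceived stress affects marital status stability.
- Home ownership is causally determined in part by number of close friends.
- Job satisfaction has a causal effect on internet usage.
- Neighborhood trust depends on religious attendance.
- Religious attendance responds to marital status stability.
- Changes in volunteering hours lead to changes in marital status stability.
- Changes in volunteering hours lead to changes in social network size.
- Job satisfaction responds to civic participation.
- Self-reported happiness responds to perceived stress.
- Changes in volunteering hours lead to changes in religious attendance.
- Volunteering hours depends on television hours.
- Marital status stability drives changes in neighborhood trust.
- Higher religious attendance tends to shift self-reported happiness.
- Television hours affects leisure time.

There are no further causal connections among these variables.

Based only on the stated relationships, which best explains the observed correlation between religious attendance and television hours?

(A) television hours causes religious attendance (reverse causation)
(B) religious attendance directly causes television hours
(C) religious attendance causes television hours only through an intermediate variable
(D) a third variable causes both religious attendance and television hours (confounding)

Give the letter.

A

The stated link runs television hours → religious attendance; religious attendance has no causal path to television hours. No variable causes both, so confounding is ruled out. The correlation reflects reverse causation.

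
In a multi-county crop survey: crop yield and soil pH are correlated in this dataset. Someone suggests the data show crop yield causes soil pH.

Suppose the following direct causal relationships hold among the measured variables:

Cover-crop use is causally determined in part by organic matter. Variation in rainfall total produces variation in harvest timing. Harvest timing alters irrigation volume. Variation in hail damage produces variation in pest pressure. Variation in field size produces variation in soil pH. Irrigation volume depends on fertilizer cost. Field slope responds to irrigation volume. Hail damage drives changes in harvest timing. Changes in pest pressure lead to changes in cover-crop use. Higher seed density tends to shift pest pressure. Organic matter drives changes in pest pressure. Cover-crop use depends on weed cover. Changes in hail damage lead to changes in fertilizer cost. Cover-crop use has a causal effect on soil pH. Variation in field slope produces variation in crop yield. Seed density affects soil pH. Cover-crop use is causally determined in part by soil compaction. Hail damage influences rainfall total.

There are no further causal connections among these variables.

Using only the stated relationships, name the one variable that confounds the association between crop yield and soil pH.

hail damage

Hail damage has a causal path to crop yield (hail damage → fertilizer cost → irrigation volume → field slope → crop yield) and a separate causal path to soil pH (hail damage → pest pressure → cover-crop use → soil pH), so it is a common cause of both.
No stated relationship gives crop yield a causal route to soil pH, so the correlation is explained by the shared upstream cause rather than a direct effect.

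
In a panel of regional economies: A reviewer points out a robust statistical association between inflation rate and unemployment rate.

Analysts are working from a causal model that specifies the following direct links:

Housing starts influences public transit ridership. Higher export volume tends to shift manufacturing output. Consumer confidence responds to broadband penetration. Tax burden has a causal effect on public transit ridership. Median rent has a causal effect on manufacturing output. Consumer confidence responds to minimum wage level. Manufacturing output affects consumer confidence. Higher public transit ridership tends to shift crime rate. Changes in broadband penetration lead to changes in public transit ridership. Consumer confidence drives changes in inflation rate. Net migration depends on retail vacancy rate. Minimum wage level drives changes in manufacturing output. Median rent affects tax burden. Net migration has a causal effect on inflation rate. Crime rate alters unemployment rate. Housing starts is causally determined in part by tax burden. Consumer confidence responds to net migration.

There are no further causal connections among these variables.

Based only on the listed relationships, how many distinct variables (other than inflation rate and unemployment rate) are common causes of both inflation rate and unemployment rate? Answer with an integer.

The common causes are: broadband penetration (to inflation rate via broadband penetration → consumer confidence → inflation rate; to unemployment rate via broadband penetration → public transit ridership → crime rate → unemployment rate); median rent (to inflation rate via median rent → manufacturing output → consumer confidence → inflation rate; to unemployment rate via median rent → tax burden → public transit ridership → crime rate → unemployment rate).
Every other variable lacks a causal path to at least one of inflation rate and unemployment rate.

2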